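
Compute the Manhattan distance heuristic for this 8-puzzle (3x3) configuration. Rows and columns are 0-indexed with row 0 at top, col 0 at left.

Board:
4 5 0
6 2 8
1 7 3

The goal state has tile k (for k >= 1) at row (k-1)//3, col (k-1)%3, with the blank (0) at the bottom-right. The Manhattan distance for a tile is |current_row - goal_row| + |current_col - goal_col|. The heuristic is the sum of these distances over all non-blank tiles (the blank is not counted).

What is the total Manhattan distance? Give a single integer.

Tile 4: (0,0)->(1,0) = 1
Tile 5: (0,1)->(1,1) = 1
Tile 6: (1,0)->(1,2) = 2
Tile 2: (1,1)->(0,1) = 1
Tile 8: (1,2)->(2,1) = 2
Tile 1: (2,0)->(0,0) = 2
Tile 7: (2,1)->(2,0) = 1
Tile 3: (2,2)->(0,2) = 2
Sum: 1 + 1 + 2 + 1 + 2 + 2 + 1 + 2 = 12

Answer: 12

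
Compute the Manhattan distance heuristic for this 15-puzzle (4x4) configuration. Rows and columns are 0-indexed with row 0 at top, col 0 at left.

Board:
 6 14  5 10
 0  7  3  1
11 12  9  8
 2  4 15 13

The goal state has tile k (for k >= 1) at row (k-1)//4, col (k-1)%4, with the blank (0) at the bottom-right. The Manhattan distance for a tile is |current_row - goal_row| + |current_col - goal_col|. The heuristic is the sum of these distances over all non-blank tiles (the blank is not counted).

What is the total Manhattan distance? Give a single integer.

Tile 6: at (0,0), goal (1,1), distance |0-1|+|0-1| = 2
Tile 14: at (0,1), goal (3,1), distance |0-3|+|1-1| = 3
Tile 5: at (0,2), goal (1,0), distance |0-1|+|2-0| = 3
Tile 10: at (0,3), goal (2,1), distance |0-2|+|3-1| = 4
Tile 7: at (1,1), goal (1,2), distance |1-1|+|1-2| = 1
Tile 3: at (1,2), goal (0,2), distance |1-0|+|2-2| = 1
Tile 1: at (1,3), goal (0,0), distance |1-0|+|3-0| = 4
Tile 11: at (2,0), goal (2,2), distance |2-2|+|0-2| = 2
Tile 12: at (2,1), goal (2,3), distance |2-2|+|1-3| = 2
Tile 9: at (2,2), goal (2,0), distance |2-2|+|2-0| = 2
Tile 8: at (2,3), goal (1,3), distance |2-1|+|3-3| = 1
Tile 2: at (3,0), goal (0,1), distance |3-0|+|0-1| = 4
Tile 4: at (3,1), goal (0,3), distance |3-0|+|1-3| = 5
Tile 15: at (3,2), goal (3,2), distance |3-3|+|2-2| = 0
Tile 13: at (3,3), goal (3,0), distance |3-3|+|3-0| = 3
Sum: 2 + 3 + 3 + 4 + 1 + 1 + 4 + 2 + 2 + 2 + 1 + 4 + 5 + 0 + 3 = 37

Answer: 37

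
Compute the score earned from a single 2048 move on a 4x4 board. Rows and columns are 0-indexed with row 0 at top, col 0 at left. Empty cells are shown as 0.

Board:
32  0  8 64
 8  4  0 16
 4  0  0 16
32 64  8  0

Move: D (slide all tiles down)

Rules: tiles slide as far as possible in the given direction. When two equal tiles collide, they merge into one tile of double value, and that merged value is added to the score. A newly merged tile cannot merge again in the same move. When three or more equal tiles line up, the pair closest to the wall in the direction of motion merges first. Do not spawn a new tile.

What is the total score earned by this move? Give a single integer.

Answer: 48

Derivation:
Slide down:
col 0: [32, 8, 4, 32] -> [32, 8, 4, 32]  score +0 (running 0)
col 1: [0, 4, 0, 64] -> [0, 0, 4, 64]  score +0 (running 0)
col 2: [8, 0, 0, 8] -> [0, 0, 0, 16]  score +16 (running 16)
col 3: [64, 16, 16, 0] -> [0, 0, 64, 32]  score +32 (running 48)
Board after move:
32  0  0  0
 8  0  0  0
 4  4  0 64
32 64 16 32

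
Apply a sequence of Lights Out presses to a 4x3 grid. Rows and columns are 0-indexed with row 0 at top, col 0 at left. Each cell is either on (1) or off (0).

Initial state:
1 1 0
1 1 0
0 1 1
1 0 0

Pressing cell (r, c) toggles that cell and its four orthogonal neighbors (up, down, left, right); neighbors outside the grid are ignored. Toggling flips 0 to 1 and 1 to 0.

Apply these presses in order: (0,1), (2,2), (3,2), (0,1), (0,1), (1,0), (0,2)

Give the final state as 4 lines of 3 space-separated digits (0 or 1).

After press 1 at (0,1):
0 0 1
1 0 0
0 1 1
1 0 0

After press 2 at (2,2):
0 0 1
1 0 1
0 0 0
1 0 1

After press 3 at (3,2):
0 0 1
1 0 1
0 0 1
1 1 0

After press 4 at (0,1):
1 1 0
1 1 1
0 0 1
1 1 0

After press 5 at (0,1):
0 0 1
1 0 1
0 0 1
1 1 0

After press 6 at (1,0):
1 0 1
0 1 1
1 0 1
1 1 0

After press 7 at (0,2):
1 1 0
0 1 0
1 0 1
1 1 0

Answer: 1 1 0
0 1 0
1 0 1
1 1 0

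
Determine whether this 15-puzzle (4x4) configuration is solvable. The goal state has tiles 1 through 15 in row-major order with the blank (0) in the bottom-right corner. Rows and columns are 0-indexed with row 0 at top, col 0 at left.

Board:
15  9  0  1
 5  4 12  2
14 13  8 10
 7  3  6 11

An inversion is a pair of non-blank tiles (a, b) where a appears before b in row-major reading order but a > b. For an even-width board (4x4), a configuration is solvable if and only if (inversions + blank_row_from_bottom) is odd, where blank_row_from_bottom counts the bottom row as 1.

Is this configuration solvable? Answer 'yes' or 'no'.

Answer: yes

Derivation:
Inversions: 55
Blank is in row 0 (0-indexed from top), which is row 4 counting from the bottom (bottom = 1).
55 + 4 = 59, which is odd, so the puzzle is solvable.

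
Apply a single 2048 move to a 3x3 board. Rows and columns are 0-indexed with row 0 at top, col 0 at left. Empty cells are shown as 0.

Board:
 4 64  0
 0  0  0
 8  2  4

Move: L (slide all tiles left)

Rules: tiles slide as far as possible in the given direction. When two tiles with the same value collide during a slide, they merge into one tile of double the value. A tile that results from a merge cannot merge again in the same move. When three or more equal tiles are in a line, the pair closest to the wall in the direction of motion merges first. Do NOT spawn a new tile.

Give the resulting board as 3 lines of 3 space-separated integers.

Slide left:
row 0: [4, 64, 0] -> [4, 64, 0]
row 1: [0, 0, 0] -> [0, 0, 0]
row 2: [8, 2, 4] -> [8, 2, 4]

Answer:  4 64  0
 0  0  0
 8  2  4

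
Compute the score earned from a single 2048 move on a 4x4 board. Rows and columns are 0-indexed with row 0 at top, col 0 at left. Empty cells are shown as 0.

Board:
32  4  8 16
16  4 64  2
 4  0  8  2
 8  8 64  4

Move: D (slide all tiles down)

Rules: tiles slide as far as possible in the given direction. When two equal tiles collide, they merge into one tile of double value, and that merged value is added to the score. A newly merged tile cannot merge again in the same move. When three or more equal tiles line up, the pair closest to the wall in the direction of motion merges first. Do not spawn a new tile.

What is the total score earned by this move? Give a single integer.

Slide down:
col 0: [32, 16, 4, 8] -> [32, 16, 4, 8]  score +0 (running 0)
col 1: [4, 4, 0, 8] -> [0, 0, 8, 8]  score +8 (running 8)
col 2: [8, 64, 8, 64] -> [8, 64, 8, 64]  score +0 (running 8)
col 3: [16, 2, 2, 4] -> [0, 16, 4, 4]  score +4 (running 12)
Board after move:
32  0  8  0
16  0 64 16
 4  8  8  4
 8  8 64  4

Answer: 12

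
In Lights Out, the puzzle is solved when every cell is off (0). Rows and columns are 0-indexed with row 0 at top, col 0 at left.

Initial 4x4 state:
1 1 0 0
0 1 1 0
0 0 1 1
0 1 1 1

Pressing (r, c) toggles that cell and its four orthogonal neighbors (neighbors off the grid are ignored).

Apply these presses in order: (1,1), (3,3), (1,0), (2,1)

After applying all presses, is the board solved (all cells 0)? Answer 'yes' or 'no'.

Answer: yes

Derivation:
After press 1 at (1,1):
1 0 0 0
1 0 0 0
0 1 1 1
0 1 1 1

After press 2 at (3,3):
1 0 0 0
1 0 0 0
0 1 1 0
0 1 0 0

After press 3 at (1,0):
0 0 0 0
0 1 0 0
1 1 1 0
0 1 0 0

After press 4 at (2,1):
0 0 0 0
0 0 0 0
0 0 0 0
0 0 0 0

Lights still on: 0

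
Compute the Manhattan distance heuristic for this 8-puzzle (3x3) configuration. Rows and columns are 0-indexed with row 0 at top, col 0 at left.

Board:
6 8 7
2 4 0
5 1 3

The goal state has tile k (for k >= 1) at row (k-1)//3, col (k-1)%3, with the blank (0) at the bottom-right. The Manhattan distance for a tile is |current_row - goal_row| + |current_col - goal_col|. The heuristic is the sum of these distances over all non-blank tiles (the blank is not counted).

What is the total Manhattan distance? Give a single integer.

Tile 6: (0,0)->(1,2) = 3
Tile 8: (0,1)->(2,1) = 2
Tile 7: (0,2)->(2,0) = 4
Tile 2: (1,0)->(0,1) = 2
Tile 4: (1,1)->(1,0) = 1
Tile 5: (2,0)->(1,1) = 2
Tile 1: (2,1)->(0,0) = 3
Tile 3: (2,2)->(0,2) = 2
Sum: 3 + 2 + 4 + 2 + 1 + 2 + 3 + 2 = 19

Answer: 19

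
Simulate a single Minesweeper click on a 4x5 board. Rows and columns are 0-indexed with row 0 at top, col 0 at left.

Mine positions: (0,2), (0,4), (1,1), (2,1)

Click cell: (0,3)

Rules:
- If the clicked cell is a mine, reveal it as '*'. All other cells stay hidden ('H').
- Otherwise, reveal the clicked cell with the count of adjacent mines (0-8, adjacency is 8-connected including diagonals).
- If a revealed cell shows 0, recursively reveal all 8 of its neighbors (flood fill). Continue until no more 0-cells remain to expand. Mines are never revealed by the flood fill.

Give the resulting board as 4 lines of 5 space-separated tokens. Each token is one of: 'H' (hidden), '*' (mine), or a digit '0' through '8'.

H H H 2 H
H H H H H
H H H H H
H H H H H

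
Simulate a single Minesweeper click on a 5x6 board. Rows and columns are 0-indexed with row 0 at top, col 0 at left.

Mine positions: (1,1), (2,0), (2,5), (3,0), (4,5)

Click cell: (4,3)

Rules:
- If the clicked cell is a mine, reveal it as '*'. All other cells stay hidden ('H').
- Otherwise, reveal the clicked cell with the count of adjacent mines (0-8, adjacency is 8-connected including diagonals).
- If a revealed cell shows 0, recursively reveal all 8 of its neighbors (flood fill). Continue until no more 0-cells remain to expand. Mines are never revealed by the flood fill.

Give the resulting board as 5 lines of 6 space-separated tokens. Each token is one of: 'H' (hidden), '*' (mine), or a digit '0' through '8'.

H H 1 0 0 0
H H 1 0 1 1
H 3 1 0 1 H
H 2 0 0 2 H
H 1 0 0 1 H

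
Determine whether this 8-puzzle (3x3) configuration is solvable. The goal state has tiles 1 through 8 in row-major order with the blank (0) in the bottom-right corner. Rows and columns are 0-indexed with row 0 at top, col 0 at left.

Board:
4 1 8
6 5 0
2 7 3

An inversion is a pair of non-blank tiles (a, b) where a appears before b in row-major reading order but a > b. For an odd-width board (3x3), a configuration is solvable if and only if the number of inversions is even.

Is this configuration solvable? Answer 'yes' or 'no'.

Answer: yes

Derivation:
Inversions (pairs i<j in row-major order where tile[i] > tile[j] > 0): 14
14 is even, so the puzzle is solvable.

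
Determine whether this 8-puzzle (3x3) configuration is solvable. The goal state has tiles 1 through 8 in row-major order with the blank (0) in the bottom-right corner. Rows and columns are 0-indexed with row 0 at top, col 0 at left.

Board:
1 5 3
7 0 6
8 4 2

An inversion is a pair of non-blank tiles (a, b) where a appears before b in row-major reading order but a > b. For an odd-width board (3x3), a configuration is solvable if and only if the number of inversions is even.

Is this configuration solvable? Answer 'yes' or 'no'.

Answer: yes

Derivation:
Inversions (pairs i<j in row-major order where tile[i] > tile[j] > 0): 12
12 is even, so the puzzle is solvable.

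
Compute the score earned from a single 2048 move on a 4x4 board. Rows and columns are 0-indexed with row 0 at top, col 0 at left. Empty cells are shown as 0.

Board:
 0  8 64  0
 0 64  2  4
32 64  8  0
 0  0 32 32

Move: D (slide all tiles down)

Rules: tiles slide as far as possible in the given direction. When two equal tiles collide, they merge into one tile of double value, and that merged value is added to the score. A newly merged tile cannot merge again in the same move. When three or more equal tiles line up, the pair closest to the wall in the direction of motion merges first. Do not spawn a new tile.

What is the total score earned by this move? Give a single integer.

Slide down:
col 0: [0, 0, 32, 0] -> [0, 0, 0, 32]  score +0 (running 0)
col 1: [8, 64, 64, 0] -> [0, 0, 8, 128]  score +128 (running 128)
col 2: [64, 2, 8, 32] -> [64, 2, 8, 32]  score +0 (running 128)
col 3: [0, 4, 0, 32] -> [0, 0, 4, 32]  score +0 (running 128)
Board after move:
  0   0  64   0
  0   0   2   0
  0   8   8   4
 32 128  32  32

Answer: 128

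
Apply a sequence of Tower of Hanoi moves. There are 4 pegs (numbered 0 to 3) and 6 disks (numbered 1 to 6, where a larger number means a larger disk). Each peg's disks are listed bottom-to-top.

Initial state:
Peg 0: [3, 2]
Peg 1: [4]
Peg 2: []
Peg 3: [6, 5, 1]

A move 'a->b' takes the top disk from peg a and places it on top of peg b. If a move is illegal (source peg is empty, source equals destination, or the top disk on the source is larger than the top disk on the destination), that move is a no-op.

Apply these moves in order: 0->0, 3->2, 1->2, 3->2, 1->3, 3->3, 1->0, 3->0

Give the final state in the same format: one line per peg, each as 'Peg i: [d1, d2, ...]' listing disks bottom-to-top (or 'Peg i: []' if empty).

Answer: Peg 0: [3, 2]
Peg 1: []
Peg 2: [1]
Peg 3: [6, 5, 4]

Derivation:
After move 1 (0->0):
Peg 0: [3, 2]
Peg 1: [4]
Peg 2: []
Peg 3: [6, 5, 1]

After move 2 (3->2):
Peg 0: [3, 2]
Peg 1: [4]
Peg 2: [1]
Peg 3: [6, 5]

After move 3 (1->2):
Peg 0: [3, 2]
Peg 1: [4]
Peg 2: [1]
Peg 3: [6, 5]

After move 4 (3->2):
Peg 0: [3, 2]
Peg 1: [4]
Peg 2: [1]
Peg 3: [6, 5]

After move 5 (1->3):
Peg 0: [3, 2]
Peg 1: []
Peg 2: [1]
Peg 3: [6, 5, 4]

After move 6 (3->3):
Peg 0: [3, 2]
Peg 1: []
Peg 2: [1]
Peg 3: [6, 5, 4]

After move 7 (1->0):
Peg 0: [3, 2]
Peg 1: []
Peg 2: [1]
Peg 3: [6, 5, 4]

After move 8 (3->0):
Peg 0: [3, 2]
Peg 1: []
Peg 2: [1]
Peg 3: [6, 5, 4]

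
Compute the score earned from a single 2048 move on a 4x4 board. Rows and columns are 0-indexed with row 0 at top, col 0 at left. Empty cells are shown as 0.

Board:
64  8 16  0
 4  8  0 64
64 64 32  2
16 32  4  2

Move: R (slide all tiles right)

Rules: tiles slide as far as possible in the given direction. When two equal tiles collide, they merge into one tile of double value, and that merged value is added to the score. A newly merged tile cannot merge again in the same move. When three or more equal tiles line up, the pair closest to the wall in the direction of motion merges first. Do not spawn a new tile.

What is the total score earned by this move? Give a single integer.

Slide right:
row 0: [64, 8, 16, 0] -> [0, 64, 8, 16]  score +0 (running 0)
row 1: [4, 8, 0, 64] -> [0, 4, 8, 64]  score +0 (running 0)
row 2: [64, 64, 32, 2] -> [0, 128, 32, 2]  score +128 (running 128)
row 3: [16, 32, 4, 2] -> [16, 32, 4, 2]  score +0 (running 128)
Board after move:
  0  64   8  16
  0   4   8  64
  0 128  32   2
 16  32   4   2

Answer: 128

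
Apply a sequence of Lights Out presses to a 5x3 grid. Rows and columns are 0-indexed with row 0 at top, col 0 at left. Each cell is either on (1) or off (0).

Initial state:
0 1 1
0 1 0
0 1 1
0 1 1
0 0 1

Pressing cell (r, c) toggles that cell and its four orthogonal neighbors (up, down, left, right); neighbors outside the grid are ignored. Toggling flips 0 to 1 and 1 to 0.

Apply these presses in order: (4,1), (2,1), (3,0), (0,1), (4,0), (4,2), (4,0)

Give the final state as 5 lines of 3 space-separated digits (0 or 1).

After press 1 at (4,1):
0 1 1
0 1 0
0 1 1
0 0 1
1 1 0

After press 2 at (2,1):
0 1 1
0 0 0
1 0 0
0 1 1
1 1 0

After press 3 at (3,0):
0 1 1
0 0 0
0 0 0
1 0 1
0 1 0

After press 4 at (0,1):
1 0 0
0 1 0
0 0 0
1 0 1
0 1 0

After press 5 at (4,0):
1 0 0
0 1 0
0 0 0
0 0 1
1 0 0

After press 6 at (4,2):
1 0 0
0 1 0
0 0 0
0 0 0
1 1 1

After press 7 at (4,0):
1 0 0
0 1 0
0 0 0
1 0 0
0 0 1

Answer: 1 0 0
0 1 0
0 0 0
1 0 0
0 0 1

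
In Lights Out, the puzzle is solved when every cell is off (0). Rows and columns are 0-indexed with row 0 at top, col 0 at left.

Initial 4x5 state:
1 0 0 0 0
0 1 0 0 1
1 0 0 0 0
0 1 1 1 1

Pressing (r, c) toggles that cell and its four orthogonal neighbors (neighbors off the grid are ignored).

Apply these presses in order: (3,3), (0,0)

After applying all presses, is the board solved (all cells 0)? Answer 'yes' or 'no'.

After press 1 at (3,3):
1 0 0 0 0
0 1 0 0 1
1 0 0 1 0
0 1 0 0 0

After press 2 at (0,0):
0 1 0 0 0
1 1 0 0 1
1 0 0 1 0
0 1 0 0 0

Lights still on: 7

Answer: no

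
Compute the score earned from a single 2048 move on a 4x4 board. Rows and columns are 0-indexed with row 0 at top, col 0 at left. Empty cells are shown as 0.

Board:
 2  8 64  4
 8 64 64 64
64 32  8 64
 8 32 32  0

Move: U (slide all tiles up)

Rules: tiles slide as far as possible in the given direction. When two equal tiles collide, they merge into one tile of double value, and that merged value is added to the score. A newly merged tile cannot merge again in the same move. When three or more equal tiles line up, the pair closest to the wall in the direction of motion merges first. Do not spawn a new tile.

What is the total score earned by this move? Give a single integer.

Answer: 320

Derivation:
Slide up:
col 0: [2, 8, 64, 8] -> [2, 8, 64, 8]  score +0 (running 0)
col 1: [8, 64, 32, 32] -> [8, 64, 64, 0]  score +64 (running 64)
col 2: [64, 64, 8, 32] -> [128, 8, 32, 0]  score +128 (running 192)
col 3: [4, 64, 64, 0] -> [4, 128, 0, 0]  score +128 (running 320)
Board after move:
  2   8 128   4
  8  64   8 128
 64  64  32   0
  8   0   0   0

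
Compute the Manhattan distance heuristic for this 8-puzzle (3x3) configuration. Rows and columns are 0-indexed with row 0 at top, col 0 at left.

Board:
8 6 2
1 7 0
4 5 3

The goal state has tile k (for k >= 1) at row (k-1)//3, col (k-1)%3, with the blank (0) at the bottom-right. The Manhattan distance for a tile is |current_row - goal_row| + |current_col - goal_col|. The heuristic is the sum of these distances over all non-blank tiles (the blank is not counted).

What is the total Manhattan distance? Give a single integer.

Tile 8: at (0,0), goal (2,1), distance |0-2|+|0-1| = 3
Tile 6: at (0,1), goal (1,2), distance |0-1|+|1-2| = 2
Tile 2: at (0,2), goal (0,1), distance |0-0|+|2-1| = 1
Tile 1: at (1,0), goal (0,0), distance |1-0|+|0-0| = 1
Tile 7: at (1,1), goal (2,0), distance |1-2|+|1-0| = 2
Tile 4: at (2,0), goal (1,0), distance |2-1|+|0-0| = 1
Tile 5: at (2,1), goal (1,1), distance |2-1|+|1-1| = 1
Tile 3: at (2,2), goal (0,2), distance |2-0|+|2-2| = 2
Sum: 3 + 2 + 1 + 1 + 2 + 1 + 1 + 2 = 13

Answer: 13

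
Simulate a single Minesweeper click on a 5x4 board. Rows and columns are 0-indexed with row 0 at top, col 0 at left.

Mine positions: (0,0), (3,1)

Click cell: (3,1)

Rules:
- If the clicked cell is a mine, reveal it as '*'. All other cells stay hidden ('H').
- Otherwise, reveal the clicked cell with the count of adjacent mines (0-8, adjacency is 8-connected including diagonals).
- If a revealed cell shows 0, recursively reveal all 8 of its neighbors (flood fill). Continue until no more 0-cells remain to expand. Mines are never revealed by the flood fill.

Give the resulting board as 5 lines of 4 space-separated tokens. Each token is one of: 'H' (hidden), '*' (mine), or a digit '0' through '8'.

H H H H
H H H H
H H H H
H * H H
H H H H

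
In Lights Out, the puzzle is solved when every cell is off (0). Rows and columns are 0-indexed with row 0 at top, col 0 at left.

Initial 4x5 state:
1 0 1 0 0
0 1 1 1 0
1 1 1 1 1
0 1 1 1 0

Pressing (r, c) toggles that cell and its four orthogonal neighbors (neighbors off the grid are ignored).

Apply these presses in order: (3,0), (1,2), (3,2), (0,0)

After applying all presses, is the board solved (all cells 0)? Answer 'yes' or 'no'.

After press 1 at (3,0):
1 0 1 0 0
0 1 1 1 0
0 1 1 1 1
1 0 1 1 0

After press 2 at (1,2):
1 0 0 0 0
0 0 0 0 0
0 1 0 1 1
1 0 1 1 0

After press 3 at (3,2):
1 0 0 0 0
0 0 0 0 0
0 1 1 1 1
1 1 0 0 0

After press 4 at (0,0):
0 1 0 0 0
1 0 0 0 0
0 1 1 1 1
1 1 0 0 0

Lights still on: 8

Answer: no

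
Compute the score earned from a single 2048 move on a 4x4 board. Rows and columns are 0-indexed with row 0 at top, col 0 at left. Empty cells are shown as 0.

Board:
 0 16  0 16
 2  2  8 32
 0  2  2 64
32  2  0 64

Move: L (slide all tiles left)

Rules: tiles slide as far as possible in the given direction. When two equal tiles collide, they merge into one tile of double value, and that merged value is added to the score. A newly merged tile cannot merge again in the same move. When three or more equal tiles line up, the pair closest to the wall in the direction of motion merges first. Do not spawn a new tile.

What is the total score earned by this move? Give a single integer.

Slide left:
row 0: [0, 16, 0, 16] -> [32, 0, 0, 0]  score +32 (running 32)
row 1: [2, 2, 8, 32] -> [4, 8, 32, 0]  score +4 (running 36)
row 2: [0, 2, 2, 64] -> [4, 64, 0, 0]  score +4 (running 40)
row 3: [32, 2, 0, 64] -> [32, 2, 64, 0]  score +0 (running 40)
Board after move:
32  0  0  0
 4  8 32  0
 4 64  0  0
32  2 64  0

Answer: 40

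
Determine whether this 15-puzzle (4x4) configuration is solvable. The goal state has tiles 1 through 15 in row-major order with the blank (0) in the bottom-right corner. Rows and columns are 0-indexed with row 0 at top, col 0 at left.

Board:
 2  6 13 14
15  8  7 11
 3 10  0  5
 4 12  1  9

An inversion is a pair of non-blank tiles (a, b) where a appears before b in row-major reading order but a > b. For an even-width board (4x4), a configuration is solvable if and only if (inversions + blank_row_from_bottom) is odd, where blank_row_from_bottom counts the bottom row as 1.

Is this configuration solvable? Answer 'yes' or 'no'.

Answer: no

Derivation:
Inversions: 60
Blank is in row 2 (0-indexed from top), which is row 2 counting from the bottom (bottom = 1).
60 + 2 = 62, which is even, so the puzzle is not solvable.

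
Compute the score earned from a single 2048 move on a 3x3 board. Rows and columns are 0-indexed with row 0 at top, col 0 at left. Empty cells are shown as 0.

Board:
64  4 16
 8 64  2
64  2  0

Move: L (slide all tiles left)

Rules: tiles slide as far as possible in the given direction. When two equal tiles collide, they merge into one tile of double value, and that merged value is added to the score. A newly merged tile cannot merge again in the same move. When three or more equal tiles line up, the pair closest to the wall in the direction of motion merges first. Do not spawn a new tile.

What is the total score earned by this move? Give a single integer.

Slide left:
row 0: [64, 4, 16] -> [64, 4, 16]  score +0 (running 0)
row 1: [8, 64, 2] -> [8, 64, 2]  score +0 (running 0)
row 2: [64, 2, 0] -> [64, 2, 0]  score +0 (running 0)
Board after move:
64  4 16
 8 64  2
64  2  0

Answer: 0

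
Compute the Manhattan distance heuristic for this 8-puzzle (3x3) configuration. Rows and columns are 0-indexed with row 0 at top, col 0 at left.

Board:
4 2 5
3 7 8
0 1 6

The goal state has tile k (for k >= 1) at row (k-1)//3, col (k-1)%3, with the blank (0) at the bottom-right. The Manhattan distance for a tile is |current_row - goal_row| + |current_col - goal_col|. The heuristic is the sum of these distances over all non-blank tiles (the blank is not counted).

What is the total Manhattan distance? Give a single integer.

Answer: 14

Derivation:
Tile 4: (0,0)->(1,0) = 1
Tile 2: (0,1)->(0,1) = 0
Tile 5: (0,2)->(1,1) = 2
Tile 3: (1,0)->(0,2) = 3
Tile 7: (1,1)->(2,0) = 2
Tile 8: (1,2)->(2,1) = 2
Tile 1: (2,1)->(0,0) = 3
Tile 6: (2,2)->(1,2) = 1
Sum: 1 + 0 + 2 + 3 + 2 + 2 + 3 + 1 = 14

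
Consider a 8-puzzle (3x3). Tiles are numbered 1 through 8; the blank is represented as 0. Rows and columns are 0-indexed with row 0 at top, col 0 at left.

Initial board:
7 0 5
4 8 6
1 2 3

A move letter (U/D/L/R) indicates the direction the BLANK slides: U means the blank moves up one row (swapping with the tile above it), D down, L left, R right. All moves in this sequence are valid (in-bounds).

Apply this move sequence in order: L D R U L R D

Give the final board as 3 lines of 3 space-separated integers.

Answer: 4 7 5
8 0 6
1 2 3

Derivation:
After move 1 (L):
0 7 5
4 8 6
1 2 3

After move 2 (D):
4 7 5
0 8 6
1 2 3

After move 3 (R):
4 7 5
8 0 6
1 2 3

After move 4 (U):
4 0 5
8 7 6
1 2 3

After move 5 (L):
0 4 5
8 7 6
1 2 3

After move 6 (R):
4 0 5
8 7 6
1 2 3

After move 7 (D):
4 7 5
8 0 6
1 2 3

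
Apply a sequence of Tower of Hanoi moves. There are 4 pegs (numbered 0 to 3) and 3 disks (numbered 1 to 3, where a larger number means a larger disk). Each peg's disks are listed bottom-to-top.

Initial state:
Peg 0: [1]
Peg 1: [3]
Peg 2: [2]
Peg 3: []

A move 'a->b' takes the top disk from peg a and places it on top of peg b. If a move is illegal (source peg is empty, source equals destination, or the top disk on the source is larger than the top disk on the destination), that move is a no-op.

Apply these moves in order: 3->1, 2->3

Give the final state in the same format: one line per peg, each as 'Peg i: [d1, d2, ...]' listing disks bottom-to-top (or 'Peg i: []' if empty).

After move 1 (3->1):
Peg 0: [1]
Peg 1: [3]
Peg 2: [2]
Peg 3: []

After move 2 (2->3):
Peg 0: [1]
Peg 1: [3]
Peg 2: []
Peg 3: [2]

Answer: Peg 0: [1]
Peg 1: [3]
Peg 2: []
Peg 3: [2]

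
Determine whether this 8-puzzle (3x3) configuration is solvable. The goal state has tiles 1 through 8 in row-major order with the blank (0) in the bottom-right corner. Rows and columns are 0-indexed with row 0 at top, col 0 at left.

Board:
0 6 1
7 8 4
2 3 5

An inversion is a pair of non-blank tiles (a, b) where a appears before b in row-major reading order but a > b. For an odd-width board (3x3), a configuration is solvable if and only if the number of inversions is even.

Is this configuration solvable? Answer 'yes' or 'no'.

Inversions (pairs i<j in row-major order where tile[i] > tile[j] > 0): 15
15 is odd, so the puzzle is not solvable.

Answer: no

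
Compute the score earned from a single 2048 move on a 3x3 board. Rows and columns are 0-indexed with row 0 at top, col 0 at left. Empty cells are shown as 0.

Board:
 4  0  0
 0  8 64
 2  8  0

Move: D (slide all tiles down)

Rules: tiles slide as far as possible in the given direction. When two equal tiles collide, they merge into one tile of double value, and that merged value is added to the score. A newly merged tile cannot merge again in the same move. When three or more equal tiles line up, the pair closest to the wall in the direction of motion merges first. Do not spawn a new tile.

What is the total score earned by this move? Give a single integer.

Slide down:
col 0: [4, 0, 2] -> [0, 4, 2]  score +0 (running 0)
col 1: [0, 8, 8] -> [0, 0, 16]  score +16 (running 16)
col 2: [0, 64, 0] -> [0, 0, 64]  score +0 (running 16)
Board after move:
 0  0  0
 4  0  0
 2 16 64

Answer: 16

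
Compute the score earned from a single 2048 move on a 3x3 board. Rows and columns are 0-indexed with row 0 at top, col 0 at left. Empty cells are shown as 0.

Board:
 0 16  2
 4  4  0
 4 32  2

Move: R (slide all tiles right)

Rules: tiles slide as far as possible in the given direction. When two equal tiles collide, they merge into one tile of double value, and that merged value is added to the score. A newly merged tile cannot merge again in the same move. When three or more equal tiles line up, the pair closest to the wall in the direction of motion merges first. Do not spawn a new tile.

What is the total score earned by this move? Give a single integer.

Answer: 8

Derivation:
Slide right:
row 0: [0, 16, 2] -> [0, 16, 2]  score +0 (running 0)
row 1: [4, 4, 0] -> [0, 0, 8]  score +8 (running 8)
row 2: [4, 32, 2] -> [4, 32, 2]  score +0 (running 8)
Board after move:
 0 16  2
 0  0  8
 4 32  2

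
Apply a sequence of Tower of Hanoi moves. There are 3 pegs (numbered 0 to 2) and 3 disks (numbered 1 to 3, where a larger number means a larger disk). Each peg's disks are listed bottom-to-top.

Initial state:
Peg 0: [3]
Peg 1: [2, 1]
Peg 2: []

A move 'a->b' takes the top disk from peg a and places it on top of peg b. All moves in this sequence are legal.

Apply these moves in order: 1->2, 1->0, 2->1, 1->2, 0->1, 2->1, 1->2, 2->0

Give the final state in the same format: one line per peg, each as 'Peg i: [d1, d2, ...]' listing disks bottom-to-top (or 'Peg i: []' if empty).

Answer: Peg 0: [3, 1]
Peg 1: [2]
Peg 2: []

Derivation:
After move 1 (1->2):
Peg 0: [3]
Peg 1: [2]
Peg 2: [1]

After move 2 (1->0):
Peg 0: [3, 2]
Peg 1: []
Peg 2: [1]

After move 3 (2->1):
Peg 0: [3, 2]
Peg 1: [1]
Peg 2: []

After move 4 (1->2):
Peg 0: [3, 2]
Peg 1: []
Peg 2: [1]

After move 5 (0->1):
Peg 0: [3]
Peg 1: [2]
Peg 2: [1]

After move 6 (2->1):
Peg 0: [3]
Peg 1: [2, 1]
Peg 2: []

After move 7 (1->2):
Peg 0: [3]
Peg 1: [2]
Peg 2: [1]

After move 8 (2->0):
Peg 0: [3, 1]
Peg 1: [2]
Peg 2: []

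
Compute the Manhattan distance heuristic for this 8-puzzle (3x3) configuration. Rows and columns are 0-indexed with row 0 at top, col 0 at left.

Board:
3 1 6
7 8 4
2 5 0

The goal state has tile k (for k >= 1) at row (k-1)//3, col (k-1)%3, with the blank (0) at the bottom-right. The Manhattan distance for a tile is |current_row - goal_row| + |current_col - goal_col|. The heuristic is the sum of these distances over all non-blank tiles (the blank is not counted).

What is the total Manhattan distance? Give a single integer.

Answer: 12

Derivation:
Tile 3: (0,0)->(0,2) = 2
Tile 1: (0,1)->(0,0) = 1
Tile 6: (0,2)->(1,2) = 1
Tile 7: (1,0)->(2,0) = 1
Tile 8: (1,1)->(2,1) = 1
Tile 4: (1,2)->(1,0) = 2
Tile 2: (2,0)->(0,1) = 3
Tile 5: (2,1)->(1,1) = 1
Sum: 2 + 1 + 1 + 1 + 1 + 2 + 3 + 1 = 12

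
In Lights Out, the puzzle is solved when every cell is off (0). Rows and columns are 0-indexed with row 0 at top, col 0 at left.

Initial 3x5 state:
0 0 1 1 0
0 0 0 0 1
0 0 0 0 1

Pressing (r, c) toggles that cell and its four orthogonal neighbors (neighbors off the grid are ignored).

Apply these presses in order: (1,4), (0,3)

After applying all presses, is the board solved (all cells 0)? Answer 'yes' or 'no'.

Answer: yes

Derivation:
After press 1 at (1,4):
0 0 1 1 1
0 0 0 1 0
0 0 0 0 0

After press 2 at (0,3):
0 0 0 0 0
0 0 0 0 0
0 0 0 0 0

Lights still on: 0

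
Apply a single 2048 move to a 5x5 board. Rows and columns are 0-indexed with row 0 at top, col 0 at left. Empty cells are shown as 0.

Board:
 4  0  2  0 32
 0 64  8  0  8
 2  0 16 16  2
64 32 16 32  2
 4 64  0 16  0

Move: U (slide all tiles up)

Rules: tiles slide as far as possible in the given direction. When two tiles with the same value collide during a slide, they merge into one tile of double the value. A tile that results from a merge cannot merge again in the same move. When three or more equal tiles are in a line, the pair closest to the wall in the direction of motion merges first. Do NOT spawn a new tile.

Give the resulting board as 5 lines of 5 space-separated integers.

Answer:  4 64  2 16 32
 2 32  8 32  8
64 64 32 16  4
 4  0  0  0  0
 0  0  0  0  0

Derivation:
Slide up:
col 0: [4, 0, 2, 64, 4] -> [4, 2, 64, 4, 0]
col 1: [0, 64, 0, 32, 64] -> [64, 32, 64, 0, 0]
col 2: [2, 8, 16, 16, 0] -> [2, 8, 32, 0, 0]
col 3: [0, 0, 16, 32, 16] -> [16, 32, 16, 0, 0]
col 4: [32, 8, 2, 2, 0] -> [32, 8, 4, 0, 0]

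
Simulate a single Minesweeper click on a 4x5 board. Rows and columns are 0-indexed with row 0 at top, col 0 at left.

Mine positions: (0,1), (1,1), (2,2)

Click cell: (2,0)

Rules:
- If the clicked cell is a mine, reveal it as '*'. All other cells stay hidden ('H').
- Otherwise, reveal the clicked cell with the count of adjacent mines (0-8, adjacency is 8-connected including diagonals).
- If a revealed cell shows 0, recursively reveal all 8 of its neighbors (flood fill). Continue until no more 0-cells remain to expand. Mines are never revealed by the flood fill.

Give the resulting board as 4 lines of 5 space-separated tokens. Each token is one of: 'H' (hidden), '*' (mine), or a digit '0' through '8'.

H H H H H
H H H H H
1 H H H H
H H H H H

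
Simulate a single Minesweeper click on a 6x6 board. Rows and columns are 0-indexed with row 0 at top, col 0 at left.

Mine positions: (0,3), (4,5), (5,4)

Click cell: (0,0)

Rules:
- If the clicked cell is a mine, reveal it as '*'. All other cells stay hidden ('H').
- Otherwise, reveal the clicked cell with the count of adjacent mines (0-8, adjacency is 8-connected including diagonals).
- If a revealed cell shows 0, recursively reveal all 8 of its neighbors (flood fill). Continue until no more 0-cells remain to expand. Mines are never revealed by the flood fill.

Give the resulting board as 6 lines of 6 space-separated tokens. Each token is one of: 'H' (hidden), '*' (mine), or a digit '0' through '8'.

0 0 1 H 1 0
0 0 1 1 1 0
0 0 0 0 0 0
0 0 0 0 1 1
0 0 0 1 2 H
0 0 0 1 H H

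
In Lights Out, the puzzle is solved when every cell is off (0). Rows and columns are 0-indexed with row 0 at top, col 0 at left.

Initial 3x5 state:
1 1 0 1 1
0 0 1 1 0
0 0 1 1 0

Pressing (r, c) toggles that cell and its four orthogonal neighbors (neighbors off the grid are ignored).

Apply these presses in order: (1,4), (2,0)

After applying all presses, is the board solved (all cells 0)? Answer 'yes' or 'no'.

After press 1 at (1,4):
1 1 0 1 0
0 0 1 0 1
0 0 1 1 1

After press 2 at (2,0):
1 1 0 1 0
1 0 1 0 1
1 1 1 1 1

Lights still on: 11

Answer: no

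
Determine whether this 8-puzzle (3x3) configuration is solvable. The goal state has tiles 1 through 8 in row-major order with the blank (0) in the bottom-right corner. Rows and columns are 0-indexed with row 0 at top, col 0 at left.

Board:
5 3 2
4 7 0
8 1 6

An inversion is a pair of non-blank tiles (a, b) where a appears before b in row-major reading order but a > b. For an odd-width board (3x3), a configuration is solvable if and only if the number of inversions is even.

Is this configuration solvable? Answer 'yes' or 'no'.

Inversions (pairs i<j in row-major order where tile[i] > tile[j] > 0): 12
12 is even, so the puzzle is solvable.

Answer: yes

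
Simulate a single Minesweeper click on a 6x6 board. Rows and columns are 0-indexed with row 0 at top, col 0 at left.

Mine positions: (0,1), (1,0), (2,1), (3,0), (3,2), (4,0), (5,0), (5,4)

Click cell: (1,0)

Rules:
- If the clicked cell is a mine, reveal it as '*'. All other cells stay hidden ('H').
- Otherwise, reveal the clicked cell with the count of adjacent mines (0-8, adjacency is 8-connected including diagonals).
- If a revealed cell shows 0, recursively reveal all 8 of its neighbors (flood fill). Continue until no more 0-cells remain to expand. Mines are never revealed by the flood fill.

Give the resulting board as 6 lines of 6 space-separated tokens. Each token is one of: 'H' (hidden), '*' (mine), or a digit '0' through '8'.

H H H H H H
* H H H H H
H H H H H H
H H H H H H
H H H H H H
H H H H H H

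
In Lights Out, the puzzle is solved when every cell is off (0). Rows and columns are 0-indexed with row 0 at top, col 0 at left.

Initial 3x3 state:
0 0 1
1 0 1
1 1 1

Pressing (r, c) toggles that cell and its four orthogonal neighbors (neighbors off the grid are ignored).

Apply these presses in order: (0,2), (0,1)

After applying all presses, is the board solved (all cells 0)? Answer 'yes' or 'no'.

After press 1 at (0,2):
0 1 0
1 0 0
1 1 1

After press 2 at (0,1):
1 0 1
1 1 0
1 1 1

Lights still on: 7

Answer: no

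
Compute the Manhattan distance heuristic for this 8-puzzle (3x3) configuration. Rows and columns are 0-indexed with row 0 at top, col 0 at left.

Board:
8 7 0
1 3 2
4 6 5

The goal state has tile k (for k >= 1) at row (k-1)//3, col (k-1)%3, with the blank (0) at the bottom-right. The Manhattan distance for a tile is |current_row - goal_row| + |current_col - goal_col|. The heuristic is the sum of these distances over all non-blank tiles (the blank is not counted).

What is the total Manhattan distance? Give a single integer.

Tile 8: (0,0)->(2,1) = 3
Tile 7: (0,1)->(2,0) = 3
Tile 1: (1,0)->(0,0) = 1
Tile 3: (1,1)->(0,2) = 2
Tile 2: (1,2)->(0,1) = 2
Tile 4: (2,0)->(1,0) = 1
Tile 6: (2,1)->(1,2) = 2
Tile 5: (2,2)->(1,1) = 2
Sum: 3 + 3 + 1 + 2 + 2 + 1 + 2 + 2 = 16

Answer: 16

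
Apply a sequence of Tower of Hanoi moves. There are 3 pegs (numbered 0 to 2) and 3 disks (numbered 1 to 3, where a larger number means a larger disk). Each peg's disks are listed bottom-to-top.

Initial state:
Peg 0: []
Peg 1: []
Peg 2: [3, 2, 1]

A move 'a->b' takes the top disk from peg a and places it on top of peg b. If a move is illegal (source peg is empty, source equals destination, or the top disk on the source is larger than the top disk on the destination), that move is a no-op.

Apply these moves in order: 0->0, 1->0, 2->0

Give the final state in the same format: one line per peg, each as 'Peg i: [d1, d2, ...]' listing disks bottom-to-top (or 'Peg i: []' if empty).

Answer: Peg 0: [1]
Peg 1: []
Peg 2: [3, 2]

Derivation:
After move 1 (0->0):
Peg 0: []
Peg 1: []
Peg 2: [3, 2, 1]

After move 2 (1->0):
Peg 0: []
Peg 1: []
Peg 2: [3, 2, 1]

After move 3 (2->0):
Peg 0: [1]
Peg 1: []
Peg 2: [3, 2]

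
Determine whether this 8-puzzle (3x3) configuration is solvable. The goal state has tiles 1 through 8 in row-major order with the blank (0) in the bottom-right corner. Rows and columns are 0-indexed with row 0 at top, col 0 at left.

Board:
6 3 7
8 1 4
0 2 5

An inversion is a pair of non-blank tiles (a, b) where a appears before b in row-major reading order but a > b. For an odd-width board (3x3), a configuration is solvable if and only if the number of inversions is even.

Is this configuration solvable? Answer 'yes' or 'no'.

Inversions (pairs i<j in row-major order where tile[i] > tile[j] > 0): 16
16 is even, so the puzzle is solvable.

Answer: yes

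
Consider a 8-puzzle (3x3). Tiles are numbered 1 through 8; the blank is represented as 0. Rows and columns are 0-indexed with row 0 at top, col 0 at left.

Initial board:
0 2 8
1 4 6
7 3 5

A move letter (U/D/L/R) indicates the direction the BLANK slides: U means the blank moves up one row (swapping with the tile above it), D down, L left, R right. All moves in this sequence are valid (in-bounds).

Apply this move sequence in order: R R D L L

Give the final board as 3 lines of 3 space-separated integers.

After move 1 (R):
2 0 8
1 4 6
7 3 5

After move 2 (R):
2 8 0
1 4 6
7 3 5

After move 3 (D):
2 8 6
1 4 0
7 3 5

After move 4 (L):
2 8 6
1 0 4
7 3 5

After move 5 (L):
2 8 6
0 1 4
7 3 5

Answer: 2 8 6
0 1 4
7 3 5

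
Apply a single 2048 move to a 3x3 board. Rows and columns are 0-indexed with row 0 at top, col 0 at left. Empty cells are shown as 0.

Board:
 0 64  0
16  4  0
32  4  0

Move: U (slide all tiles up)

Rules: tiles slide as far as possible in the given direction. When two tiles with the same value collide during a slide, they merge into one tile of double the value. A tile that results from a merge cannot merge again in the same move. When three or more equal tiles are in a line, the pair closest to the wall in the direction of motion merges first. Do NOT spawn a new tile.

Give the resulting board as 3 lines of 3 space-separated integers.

Answer: 16 64  0
32  8  0
 0  0  0

Derivation:
Slide up:
col 0: [0, 16, 32] -> [16, 32, 0]
col 1: [64, 4, 4] -> [64, 8, 0]
col 2: [0, 0, 0] -> [0, 0, 0]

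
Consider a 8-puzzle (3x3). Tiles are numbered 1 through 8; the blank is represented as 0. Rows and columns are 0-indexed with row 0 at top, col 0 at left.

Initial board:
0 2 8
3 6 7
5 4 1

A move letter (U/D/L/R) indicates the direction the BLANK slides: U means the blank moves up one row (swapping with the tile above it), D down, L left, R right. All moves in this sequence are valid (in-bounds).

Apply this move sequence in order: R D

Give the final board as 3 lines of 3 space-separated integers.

Answer: 2 6 8
3 0 7
5 4 1

Derivation:
After move 1 (R):
2 0 8
3 6 7
5 4 1

After move 2 (D):
2 6 8
3 0 7
5 4 1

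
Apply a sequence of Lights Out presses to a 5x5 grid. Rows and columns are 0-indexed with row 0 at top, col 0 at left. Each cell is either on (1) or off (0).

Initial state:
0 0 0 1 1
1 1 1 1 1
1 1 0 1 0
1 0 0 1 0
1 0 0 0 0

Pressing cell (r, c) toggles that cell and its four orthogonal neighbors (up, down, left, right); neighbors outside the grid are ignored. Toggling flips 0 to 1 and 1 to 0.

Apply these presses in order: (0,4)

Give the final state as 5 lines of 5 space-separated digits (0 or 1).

After press 1 at (0,4):
0 0 0 0 0
1 1 1 1 0
1 1 0 1 0
1 0 0 1 0
1 0 0 0 0

Answer: 0 0 0 0 0
1 1 1 1 0
1 1 0 1 0
1 0 0 1 0
1 0 0 0 0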